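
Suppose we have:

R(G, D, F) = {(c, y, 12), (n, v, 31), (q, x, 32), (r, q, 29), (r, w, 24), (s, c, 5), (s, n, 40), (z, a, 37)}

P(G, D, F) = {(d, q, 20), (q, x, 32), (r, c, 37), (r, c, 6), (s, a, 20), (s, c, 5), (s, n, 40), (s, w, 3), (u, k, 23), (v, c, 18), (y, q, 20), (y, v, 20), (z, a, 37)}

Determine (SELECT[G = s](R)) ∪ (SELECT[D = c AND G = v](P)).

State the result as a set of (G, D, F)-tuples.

{(s, c, 5), (s, n, 40), (v, c, 18)}

Apply σ_{G = s}; surviving tuples: {(s, c, 5), (s, n, 40)}
Apply σ_{D = c AND G = v}; surviving tuples: {(v, c, 18)}
Taking the union: {(s, c, 5), (s, n, 40), (v, c, 18)}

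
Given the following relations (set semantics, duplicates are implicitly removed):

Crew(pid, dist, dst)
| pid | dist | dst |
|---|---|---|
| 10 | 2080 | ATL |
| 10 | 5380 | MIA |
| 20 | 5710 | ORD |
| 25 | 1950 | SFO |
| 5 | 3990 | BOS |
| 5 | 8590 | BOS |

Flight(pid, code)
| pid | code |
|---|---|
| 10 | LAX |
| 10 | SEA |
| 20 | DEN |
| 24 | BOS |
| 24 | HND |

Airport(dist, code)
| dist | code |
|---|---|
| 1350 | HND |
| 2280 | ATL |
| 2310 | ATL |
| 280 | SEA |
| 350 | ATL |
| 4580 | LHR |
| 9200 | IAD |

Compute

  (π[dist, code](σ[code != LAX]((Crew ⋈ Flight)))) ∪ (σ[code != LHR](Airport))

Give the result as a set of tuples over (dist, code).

Natural join on pid: {(10, 2080, ATL, LAX), (10, 2080, ATL, SEA), (10, 5380, MIA, LAX), (10, 5380, MIA, SEA), (20, 5710, ORD, DEN)}
Apply σ_{code != LAX}; surviving tuples: {(10, 2080, ATL, SEA), (10, 5380, MIA, SEA), (20, 5710, ORD, DEN)}
π_{dist, code} gives {(2080, SEA), (5380, SEA), (5710, DEN)}.
Apply σ_{code != LHR}; surviving tuples: {(1350, HND), (2280, ATL), (2310, ATL), (280, SEA), (350, ATL), (9200, IAD)}
Taking the union: {(1350, HND), (2080, SEA), (2280, ATL), (2310, ATL), (280, SEA), (350, ATL), (5380, SEA), (5710, DEN), (9200, IAD)}

{(1350, HND), (2080, SEA), (2280, ATL), (2310, ATL), (280, SEA), (350, ATL), (5380, SEA), (5710, DEN), (9200, IAD)}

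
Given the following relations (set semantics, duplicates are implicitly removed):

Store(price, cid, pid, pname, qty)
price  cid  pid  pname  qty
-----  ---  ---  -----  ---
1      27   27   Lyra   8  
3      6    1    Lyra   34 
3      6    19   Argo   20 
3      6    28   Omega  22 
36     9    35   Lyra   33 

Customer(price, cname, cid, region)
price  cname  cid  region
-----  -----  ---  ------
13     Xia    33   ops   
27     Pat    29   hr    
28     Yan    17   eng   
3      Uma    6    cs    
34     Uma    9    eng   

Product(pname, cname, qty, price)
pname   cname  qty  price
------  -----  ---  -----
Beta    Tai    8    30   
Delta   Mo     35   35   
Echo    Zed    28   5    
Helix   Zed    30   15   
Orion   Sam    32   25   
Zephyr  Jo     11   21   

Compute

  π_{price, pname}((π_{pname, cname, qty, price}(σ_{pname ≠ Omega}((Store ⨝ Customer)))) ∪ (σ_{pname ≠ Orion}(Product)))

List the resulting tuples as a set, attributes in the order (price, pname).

{(15, Helix), (21, Zephyr), (3, Argo), (3, Lyra), (30, Beta), (35, Delta), (5, Echo)}

Joining Store and Customer on price, cid yields {(3, 6, 1, Lyra, 34, Uma, cs), (3, 6, 19, Argo, 20, Uma, cs), (3, 6, 28, Omega, 22, Uma, cs)}.
Selection pname ≠ Omega: {(3, 6, 1, Lyra, 34, Uma, cs), (3, 6, 19, Argo, 20, Uma, cs)}
π_{pname, cname, qty, price} gives {(Argo, Uma, 20, 3), (Lyra, Uma, 34, 3)}.
Selection pname ≠ Orion: {(Beta, Tai, 8, 30), (Delta, Mo, 35, 35), (Echo, Zed, 28, 5), (Helix, Zed, 30, 15), (Zephyr, Jo, 11, 21)}
Union: {(Argo, Uma, 20, 3), (Lyra, Uma, 34, 3)} with {(Beta, Tai, 8, 30), (Delta, Mo, 35, 35), (Echo, Zed, 28, 5), (Helix, Zed, 30, 15), (Zephyr, Jo, 11, 21)} → {(Argo, Uma, 20, 3), (Beta, Tai, 8, 30), (Delta, Mo, 35, 35), (Echo, Zed, 28, 5), (Helix, Zed, 30, 15), (Lyra, Uma, 34, 3), (Zephyr, Jo, 11, 21)}
π_{price, pname} gives {(15, Helix), (21, Zephyr), (3, Argo), (3, Lyra), (30, Beta), (35, Delta), (5, Echo)}.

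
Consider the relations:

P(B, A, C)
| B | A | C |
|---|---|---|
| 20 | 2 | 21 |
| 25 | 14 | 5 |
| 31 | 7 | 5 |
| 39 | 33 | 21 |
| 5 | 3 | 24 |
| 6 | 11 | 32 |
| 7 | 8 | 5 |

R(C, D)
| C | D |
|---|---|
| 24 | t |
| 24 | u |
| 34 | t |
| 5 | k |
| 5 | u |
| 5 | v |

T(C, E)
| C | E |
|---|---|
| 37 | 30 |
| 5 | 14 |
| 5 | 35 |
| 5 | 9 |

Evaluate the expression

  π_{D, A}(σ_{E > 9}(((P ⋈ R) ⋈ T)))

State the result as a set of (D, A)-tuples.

Joining P and R on C yields {(25, 14, 5, k), (25, 14, 5, u), (25, 14, 5, v), (31, 7, 5, k), (31, 7, 5, u), (31, 7, 5, v), (5, 3, 24, t), (5, 3, 24, u), (7, 8, 5, k), (7, 8, 5, u), (7, 8, 5, v)}.
Joining (P ⋈ R) and T on C yields {(25, 14, 5, k, 14), (25, 14, 5, k, 35), (25, 14, 5, k, 9), (25, 14, 5, u, 14), (25, 14, 5, u, 35), (25, 14, 5, u, 9), (25, 14, 5, v, 14), (25, 14, 5, v, 35), (25, 14, 5, v, 9), (31, 7, 5, k, 14), (31, 7, 5, k, 35), (31, 7, 5, k, 9), (31, 7, 5, u, 14), (31, 7, 5, u, 35), (31, 7, 5, u, 9), (31, 7, 5, v, 14), (31, 7, 5, v, 35), (31, 7, 5, v, 9), (7, 8, 5, k, 14), (7, 8, 5, k, 35), (7, 8, 5, k, 9), (7, 8, 5, u, 14), (7, 8, 5, u, 35), (7, 8, 5, u, 9), (7, 8, 5, v, 14), (7, 8, 5, v, 35), (7, 8, 5, v, 9)}.
Filtering on E > 9 leaves {(25, 14, 5, k, 14), (25, 14, 5, k, 35), (25, 14, 5, u, 14), (25, 14, 5, u, 35), (25, 14, 5, v, 14), (25, 14, 5, v, 35), (31, 7, 5, k, 14), (31, 7, 5, k, 35), (31, 7, 5, u, 14), (31, 7, 5, u, 35), (31, 7, 5, v, 14), (31, 7, 5, v, 35), (7, 8, 5, k, 14), (7, 8, 5, k, 35), (7, 8, 5, u, 14), (7, 8, 5, u, 35), (7, 8, 5, v, 14), (7, 8, 5, v, 35)}.
π[D, A]: project onto (D, A) (9 duplicate(s) eliminated) → {(k, 14), (k, 7), (k, 8), (u, 14), (u, 7), (u, 8), (v, 14), (v, 7), (v, 8)}

{(k, 14), (k, 7), (k, 8), (u, 14), (u, 7), (u, 8), (v, 14), (v, 7), (v, 8)}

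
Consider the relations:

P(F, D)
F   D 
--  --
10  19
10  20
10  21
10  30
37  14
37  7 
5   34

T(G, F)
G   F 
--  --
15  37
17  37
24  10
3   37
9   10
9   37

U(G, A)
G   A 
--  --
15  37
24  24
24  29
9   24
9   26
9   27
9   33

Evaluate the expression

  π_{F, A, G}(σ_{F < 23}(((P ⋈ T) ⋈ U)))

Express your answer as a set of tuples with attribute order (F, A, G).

P ⋈ T (natural join on F): {(10, 19, 24), (10, 19, 9), (10, 20, 24), (10, 20, 9), (10, 21, 24), (10, 21, 9), (10, 30, 24), (10, 30, 9), (37, 14, 15), (37, 14, 17), (37, 14, 3), (37, 14, 9), (37, 7, 15), (37, 7, 17), (37, 7, 3), (37, 7, 9)}
(P ⋈ T) ⋈ U (natural join on G): {(10, 19, 24, 24), (10, 19, 24, 29), (10, 19, 9, 24), (10, 19, 9, 26), (10, 19, 9, 27), (10, 19, 9, 33), (10, 20, 24, 24), (10, 20, 24, 29), (10, 20, 9, 24), (10, 20, 9, 26), (10, 20, 9, 27), (10, 20, 9, 33), (10, 21, 24, 24), (10, 21, 24, 29), (10, 21, 9, 24), (10, 21, 9, 26), (10, 21, 9, 27), (10, 21, 9, 33), (10, 30, 24, 24), (10, 30, 24, 29), (10, 30, 9, 24), (10, 30, 9, 26), (10, 30, 9, 27), (10, 30, 9, 33), (37, 14, 15, 37), (37, 14, 9, 24), (37, 14, 9, 26), (37, 14, 9, 27), (37, 14, 9, 33), (37, 7, 15, 37), (37, 7, 9, 24), (37, 7, 9, 26), (37, 7, 9, 27), (37, 7, 9, 33)}
σ[F < 23]: keep tuples satisfying F < 23 → {(10, 19, 24, 24), (10, 19, 24, 29), (10, 19, 9, 24), (10, 19, 9, 26), (10, 19, 9, 27), (10, 19, 9, 33), (10, 20, 24, 24), (10, 20, 24, 29), (10, 20, 9, 24), (10, 20, 9, 26), (10, 20, 9, 27), (10, 20, 9, 33), (10, 21, 24, 24), (10, 21, 24, 29), (10, 21, 9, 24), (10, 21, 9, 26), (10, 21, 9, 27), (10, 21, 9, 33), (10, 30, 24, 24), (10, 30, 24, 29), (10, 30, 9, 24), (10, 30, 9, 26), (10, 30, 9, 27), (10, 30, 9, 33)}
Projecting to F, A, G (18 duplicate(s) eliminated): {(10, 24, 24), (10, 24, 9), (10, 26, 9), (10, 27, 9), (10, 29, 24), (10, 33, 9)}

{(10, 24, 24), (10, 24, 9), (10, 26, 9), (10, 27, 9), (10, 29, 24), (10, 33, 9)}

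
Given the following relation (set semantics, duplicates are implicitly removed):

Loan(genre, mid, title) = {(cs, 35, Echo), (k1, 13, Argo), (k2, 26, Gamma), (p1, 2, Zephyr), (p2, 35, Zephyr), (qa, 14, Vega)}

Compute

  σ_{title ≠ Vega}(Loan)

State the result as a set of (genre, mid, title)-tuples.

{(cs, 35, Echo), (k1, 13, Argo), (k2, 26, Gamma), (p1, 2, Zephyr), (p2, 35, Zephyr)}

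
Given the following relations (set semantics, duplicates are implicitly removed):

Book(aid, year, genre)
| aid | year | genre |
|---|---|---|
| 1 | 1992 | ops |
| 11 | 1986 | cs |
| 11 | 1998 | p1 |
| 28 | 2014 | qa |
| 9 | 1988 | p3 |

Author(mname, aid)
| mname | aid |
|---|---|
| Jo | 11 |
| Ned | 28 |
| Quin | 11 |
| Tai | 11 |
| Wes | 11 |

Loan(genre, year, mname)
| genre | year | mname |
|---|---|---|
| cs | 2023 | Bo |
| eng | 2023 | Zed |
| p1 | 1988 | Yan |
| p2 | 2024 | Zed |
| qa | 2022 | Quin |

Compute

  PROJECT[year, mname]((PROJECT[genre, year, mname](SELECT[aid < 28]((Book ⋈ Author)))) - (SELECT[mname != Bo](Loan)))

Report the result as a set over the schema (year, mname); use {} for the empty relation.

Natural join on aid: {(11, 1986, cs, Jo), (11, 1986, cs, Quin), (11, 1986, cs, Tai), (11, 1986, cs, Wes), (11, 1998, p1, Jo), (11, 1998, p1, Quin), (11, 1998, p1, Tai), (11, 1998, p1, Wes), (28, 2014, qa, Ned)}
Filtering on aid < 28 leaves {(11, 1986, cs, Jo), (11, 1986, cs, Quin), (11, 1986, cs, Tai), (11, 1986, cs, Wes), (11, 1998, p1, Jo), (11, 1998, p1, Quin), (11, 1998, p1, Tai), (11, 1998, p1, Wes)}.
π_{genre, year, mname} gives {(cs, 1986, Jo), (cs, 1986, Quin), (cs, 1986, Tai), (cs, 1986, Wes), (p1, 1998, Jo), (p1, 1998, Quin), (p1, 1998, Tai), (p1, 1998, Wes)}.
Filtering on mname != Bo leaves {(eng, 2023, Zed), (p1, 1988, Yan), (p2, 2024, Zed), (qa, 2022, Quin)}.
Taking the difference: {(cs, 1986, Jo), (cs, 1986, Quin), (cs, 1986, Tai), (cs, 1986, Wes), (p1, 1998, Jo), (p1, 1998, Quin), (p1, 1998, Tai), (p1, 1998, Wes)}
π_{year, mname} gives {(1986, Jo), (1986, Quin), (1986, Tai), (1986, Wes), (1998, Jo), (1998, Quin), (1998, Tai), (1998, Wes)}.

{(1986, Jo), (1986, Quin), (1986, Tai), (1986, Wes), (1998, Jo), (1998, Quin), (1998, Tai), (1998, Wes)}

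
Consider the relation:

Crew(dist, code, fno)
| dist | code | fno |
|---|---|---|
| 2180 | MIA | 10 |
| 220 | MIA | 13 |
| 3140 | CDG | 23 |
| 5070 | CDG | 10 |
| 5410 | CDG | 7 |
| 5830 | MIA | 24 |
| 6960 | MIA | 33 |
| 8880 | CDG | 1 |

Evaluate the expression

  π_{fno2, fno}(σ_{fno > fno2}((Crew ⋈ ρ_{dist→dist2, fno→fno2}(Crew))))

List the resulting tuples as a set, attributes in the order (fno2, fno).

ρ[dist→dist2, fno→fno2]: schema becomes (dist2, code, fno2); tuples unchanged.
Crew ⋈ ρ_{dist→dist2, fno→fno2}(Crew) (natural join on code): {(2180, MIA, 10, 2180, 10), (2180, MIA, 10, 220, 13), (2180, MIA, 10, 5830, 24), (2180, MIA, 10, 6960, 33), (220, MIA, 13, 2180, 10), (220, MIA, 13, 220, 13), (220, MIA, 13, 5830, 24), (220, MIA, 13, 6960, 33), (3140, CDG, 23, 3140, 23), (3140, CDG, 23, 5070, 10), (3140, CDG, 23, 5410, 7), (3140, CDG, 23, 8880, 1), (5070, CDG, 10, 3140, 23), (5070, CDG, 10, 5070, 10), (5070, CDG, 10, 5410, 7), (5070, CDG, 10, 8880, 1), (5410, CDG, 7, 3140, 23), (5410, CDG, 7, 5070, 10), (5410, CDG, 7, 5410, 7), (5410, CDG, 7, 8880, 1), (5830, MIA, 24, 2180, 10), (5830, MIA, 24, 220, 13), (5830, MIA, 24, 5830, 24), (5830, MIA, 24, 6960, 33), (6960, MIA, 33, 2180, 10), (6960, MIA, 33, 220, 13), (6960, MIA, 33, 5830, 24), (6960, MIA, 33, 6960, 33), (8880, CDG, 1, 3140, 23), (8880, CDG, 1, 5070, 10), (8880, CDG, 1, 5410, 7), (8880, CDG, 1, 8880, 1)}
σ[fno > fno2]: keep tuples satisfying fno > fno2 → {(220, MIA, 13, 2180, 10), (3140, CDG, 23, 5070, 10), (3140, CDG, 23, 5410, 7), (3140, CDG, 23, 8880, 1), (5070, CDG, 10, 5410, 7), (5070, CDG, 10, 8880, 1), (5410, CDG, 7, 8880, 1), (5830, MIA, 24, 2180, 10), (5830, MIA, 24, 220, 13), (6960, MIA, 33, 2180, 10), (6960, MIA, 33, 220, 13), (6960, MIA, 33, 5830, 24)}
Projecting to fno2, fno: {(1, 10), (1, 23), (1, 7), (10, 13), (10, 23), (10, 24), (10, 33), (13, 24), (13, 33), (24, 33), (7, 10), (7, 23)}

{(1, 10), (1, 23), (1, 7), (10, 13), (10, 23), (10, 24), (10, 33), (13, 24), (13, 33), (24, 33), (7, 10), (7, 23)}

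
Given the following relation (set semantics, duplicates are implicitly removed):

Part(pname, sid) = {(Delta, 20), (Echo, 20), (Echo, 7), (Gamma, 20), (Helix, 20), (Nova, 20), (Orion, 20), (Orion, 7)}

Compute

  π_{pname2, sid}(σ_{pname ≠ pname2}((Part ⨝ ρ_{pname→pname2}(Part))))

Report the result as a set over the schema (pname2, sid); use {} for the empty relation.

{(Delta, 20), (Echo, 20), (Echo, 7), (Gamma, 20), (Helix, 20), (Nova, 20), (Orion, 20), (Orion, 7)}

ρ[pname→pname2]: schema becomes (pname2, sid); tuples unchanged.
Joining Part and ρ_{pname→pname2}(Part) on sid yields {(Delta, 20, Delta), (Delta, 20, Echo), (Delta, 20, Gamma), (Delta, 20, Helix), (Delta, 20, Nova), (Delta, 20, Orion), (Echo, 20, Delta), (Echo, 20, Echo), (Echo, 20, Gamma), (Echo, 20, Helix), (Echo, 20, Nova), (Echo, 20, Orion), (Echo, 7, Echo), (Echo, 7, Orion), (Gamma, 20, Delta), (Gamma, 20, Echo), (Gamma, 20, Gamma), (Gamma, 20, Helix), (Gamma, 20, Nova), (Gamma, 20, Orion), (Helix, 20, Delta), (Helix, 20, Echo), (Helix, 20, Gamma), (Helix, 20, Helix), (Helix, 20, Nova), (Helix, 20, Orion), (Nova, 20, Delta), (Nova, 20, Echo), (Nova, 20, Gamma), (Nova, 20, Helix), (Nova, 20, Nova), (Nova, 20, Orion), (Orion, 20, Delta), (Orion, 20, Echo), (Orion, 20, Gamma), (Orion, 20, Helix), (Orion, 20, Nova), (Orion, 20, Orion), (Orion, 7, Echo), (Orion, 7, Orion)}.
Selection pname ≠ pname2: {(Delta, 20, Echo), (Delta, 20, Gamma), (Delta, 20, Helix), (Delta, 20, Nova), (Delta, 20, Orion), (Echo, 20, Delta), (Echo, 20, Gamma), (Echo, 20, Helix), (Echo, 20, Nova), (Echo, 20, Orion), (Echo, 7, Orion), (Gamma, 20, Delta), (Gamma, 20, Echo), (Gamma, 20, Helix), (Gamma, 20, Nova), (Gamma, 20, Orion), (Helix, 20, Delta), (Helix, 20, Echo), (Helix, 20, Gamma), (Helix, 20, Nova), (Helix, 20, Orion), (Nova, 20, Delta), (Nova, 20, Echo), (Nova, 20, Gamma), (Nova, 20, Helix), (Nova, 20, Orion), (Orion, 20, Delta), (Orion, 20, Echo), (Orion, 20, Gamma), (Orion, 20, Helix), (Orion, 20, Nova), (Orion, 7, Echo)}
Keep only column(s) pname2, sid (24 duplicate(s) eliminated): {(Delta, 20), (Echo, 20), (Echo, 7), (Gamma, 20), (Helix, 20), (Nova, 20), (Orion, 20), (Orion, 7)}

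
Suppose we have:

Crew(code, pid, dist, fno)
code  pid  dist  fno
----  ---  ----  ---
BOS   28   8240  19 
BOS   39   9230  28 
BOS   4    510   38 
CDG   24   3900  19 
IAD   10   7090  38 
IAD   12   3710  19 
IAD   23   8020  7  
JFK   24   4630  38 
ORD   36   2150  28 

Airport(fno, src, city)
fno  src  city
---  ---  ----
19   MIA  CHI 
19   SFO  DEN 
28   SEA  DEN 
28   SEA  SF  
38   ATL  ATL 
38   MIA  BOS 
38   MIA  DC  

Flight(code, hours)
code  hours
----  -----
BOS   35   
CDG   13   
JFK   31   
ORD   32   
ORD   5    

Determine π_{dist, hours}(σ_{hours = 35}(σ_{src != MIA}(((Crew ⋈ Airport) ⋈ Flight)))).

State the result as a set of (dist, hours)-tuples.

Crew ⋈ Airport (natural join on fno): {(BOS, 28, 8240, 19, MIA, CHI), (BOS, 28, 8240, 19, SFO, DEN), (BOS, 39, 9230, 28, SEA, DEN), (BOS, 39, 9230, 28, SEA, SF), (BOS, 4, 510, 38, ATL, ATL), (BOS, 4, 510, 38, MIA, BOS), (BOS, 4, 510, 38, MIA, DC), (CDG, 24, 3900, 19, MIA, CHI), (CDG, 24, 3900, 19, SFO, DEN), (IAD, 10, 7090, 38, ATL, ATL), (IAD, 10, 7090, 38, MIA, BOS), (IAD, 10, 7090, 38, MIA, DC), (IAD, 12, 3710, 19, MIA, CHI), (IAD, 12, 3710, 19, SFO, DEN), (JFK, 24, 4630, 38, ATL, ATL), (JFK, 24, 4630, 38, MIA, BOS), (JFK, 24, 4630, 38, MIA, DC), (ORD, 36, 2150, 28, SEA, DEN), (ORD, 36, 2150, 28, SEA, SF)}
(Crew ⋈ Airport) ⋈ Flight (natural join on code): {(BOS, 28, 8240, 19, MIA, CHI, 35), (BOS, 28, 8240, 19, SFO, DEN, 35), (BOS, 39, 9230, 28, SEA, DEN, 35), (BOS, 39, 9230, 28, SEA, SF, 35), (BOS, 4, 510, 38, ATL, ATL, 35), (BOS, 4, 510, 38, MIA, BOS, 35), (BOS, 4, 510, 38, MIA, DC, 35), (CDG, 24, 3900, 19, MIA, CHI, 13), (CDG, 24, 3900, 19, SFO, DEN, 13), (JFK, 24, 4630, 38, ATL, ATL, 31), (JFK, 24, 4630, 38, MIA, BOS, 31), (JFK, 24, 4630, 38, MIA, DC, 31), (ORD, 36, 2150, 28, SEA, DEN, 32), (ORD, 36, 2150, 28, SEA, DEN, 5), (ORD, 36, 2150, 28, SEA, SF, 32), (ORD, 36, 2150, 28, SEA, SF, 5)}
Selection src != MIA: {(BOS, 28, 8240, 19, SFO, DEN, 35), (BOS, 39, 9230, 28, SEA, DEN, 35), (BOS, 39, 9230, 28, SEA, SF, 35), (BOS, 4, 510, 38, ATL, ATL, 35), (CDG, 24, 3900, 19, SFO, DEN, 13), (JFK, 24, 4630, 38, ATL, ATL, 31), (ORD, 36, 2150, 28, SEA, DEN, 32), (ORD, 36, 2150, 28, SEA, DEN, 5), (ORD, 36, 2150, 28, SEA, SF, 32), (ORD, 36, 2150, 28, SEA, SF, 5)}
Selection hours = 35: {(BOS, 28, 8240, 19, SFO, DEN, 35), (BOS, 39, 9230, 28, SEA, DEN, 35), (BOS, 39, 9230, 28, SEA, SF, 35), (BOS, 4, 510, 38, ATL, ATL, 35)}
π[dist, hours]: project onto (dist, hours) (1 duplicate(s) eliminated) → {(510, 35), (8240, 35), (9230, 35)}

{(510, 35), (8240, 35), (9230, 35)}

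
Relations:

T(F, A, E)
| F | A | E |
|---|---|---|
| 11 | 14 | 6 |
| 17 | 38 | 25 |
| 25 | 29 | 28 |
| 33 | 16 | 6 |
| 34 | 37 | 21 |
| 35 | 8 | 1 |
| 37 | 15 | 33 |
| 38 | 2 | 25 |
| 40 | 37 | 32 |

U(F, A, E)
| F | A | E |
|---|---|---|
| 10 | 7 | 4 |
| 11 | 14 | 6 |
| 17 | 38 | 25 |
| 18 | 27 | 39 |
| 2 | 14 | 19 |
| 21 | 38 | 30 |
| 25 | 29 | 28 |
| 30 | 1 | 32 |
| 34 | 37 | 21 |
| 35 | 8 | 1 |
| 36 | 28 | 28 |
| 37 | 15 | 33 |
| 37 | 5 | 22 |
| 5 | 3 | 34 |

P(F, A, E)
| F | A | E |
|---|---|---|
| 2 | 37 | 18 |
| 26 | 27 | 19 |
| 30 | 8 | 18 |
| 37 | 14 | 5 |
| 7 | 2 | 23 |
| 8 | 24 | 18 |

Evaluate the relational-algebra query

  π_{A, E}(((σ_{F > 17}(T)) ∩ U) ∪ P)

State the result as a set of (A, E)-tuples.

{(14, 5), (15, 33), (2, 23), (24, 18), (27, 19), (29, 28), (37, 18), (37, 21), (8, 1), (8, 18)}

σ[F > 17]: keep tuples satisfying F > 17 → {(25, 29, 28), (33, 16, 6), (34, 37, 21), (35, 8, 1), (37, 15, 33), (38, 2, 25), (40, 37, 32)}
Taking the intersection: {(25, 29, 28), (34, 37, 21), (35, 8, 1), (37, 15, 33)}
Taking the union: {(2, 37, 18), (25, 29, 28), (26, 27, 19), (30, 8, 18), (34, 37, 21), (35, 8, 1), (37, 14, 5), (37, 15, 33), (7, 2, 23), (8, 24, 18)}
π_{A, E} gives {(14, 5), (15, 33), (2, 23), (24, 18), (27, 19), (29, 28), (37, 18), (37, 21), (8, 1), (8, 18)}.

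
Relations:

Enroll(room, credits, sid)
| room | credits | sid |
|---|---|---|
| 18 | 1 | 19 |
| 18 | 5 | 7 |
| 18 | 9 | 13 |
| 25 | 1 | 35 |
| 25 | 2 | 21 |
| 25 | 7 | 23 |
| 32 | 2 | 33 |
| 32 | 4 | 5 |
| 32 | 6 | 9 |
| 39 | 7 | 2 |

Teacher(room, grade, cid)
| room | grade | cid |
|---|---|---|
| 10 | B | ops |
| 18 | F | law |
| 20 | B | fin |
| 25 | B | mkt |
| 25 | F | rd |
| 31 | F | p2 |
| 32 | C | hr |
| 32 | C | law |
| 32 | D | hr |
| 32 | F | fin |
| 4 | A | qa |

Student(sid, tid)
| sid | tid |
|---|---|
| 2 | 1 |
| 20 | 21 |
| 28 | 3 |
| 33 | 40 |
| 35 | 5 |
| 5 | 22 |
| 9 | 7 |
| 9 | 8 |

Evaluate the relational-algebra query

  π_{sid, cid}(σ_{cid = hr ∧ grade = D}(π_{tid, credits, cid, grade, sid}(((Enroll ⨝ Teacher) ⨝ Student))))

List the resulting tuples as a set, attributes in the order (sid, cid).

{(33, hr), (5, hr), (9, hr)}

Joining Enroll and Teacher on room yields {(18, 1, 19, F, law), (18, 5, 7, F, law), (18, 9, 13, F, law), (25, 1, 35, B, mkt), (25, 1, 35, F, rd), (25, 2, 21, B, mkt), (25, 2, 21, F, rd), (25, 7, 23, B, mkt), (25, 7, 23, F, rd), (32, 2, 33, C, hr), (32, 2, 33, C, law), (32, 2, 33, D, hr), (32, 2, 33, F, fin), (32, 4, 5, C, hr), (32, 4, 5, C, law), (32, 4, 5, D, hr), (32, 4, 5, F, fin), (32, 6, 9, C, hr), (32, 6, 9, C, law), (32, 6, 9, D, hr), (32, 6, 9, F, fin)}.
Joining (Enroll ⨝ Teacher) and Student on sid yields {(25, 1, 35, B, mkt, 5), (25, 1, 35, F, rd, 5), (32, 2, 33, C, hr, 40), (32, 2, 33, C, law, 40), (32, 2, 33, D, hr, 40), (32, 2, 33, F, fin, 40), (32, 4, 5, C, hr, 22), (32, 4, 5, C, law, 22), (32, 4, 5, D, hr, 22), (32, 4, 5, F, fin, 22), (32, 6, 9, C, hr, 7), (32, 6, 9, C, hr, 8), (32, 6, 9, C, law, 7), (32, 6, 9, C, law, 8), (32, 6, 9, D, hr, 7), (32, 6, 9, D, hr, 8), (32, 6, 9, F, fin, 7), (32, 6, 9, F, fin, 8)}.
π[tid, credits, cid, grade, sid]: project onto (tid, credits, cid, grade, sid) → {(22, 4, fin, F, 5), (22, 4, hr, C, 5), (22, 4, hr, D, 5), (22, 4, law, C, 5), (40, 2, fin, F, 33), (40, 2, hr, C, 33), (40, 2, hr, D, 33), (40, 2, law, C, 33), (5, 1, mkt, B, 35), (5, 1, rd, F, 35), (7, 6, fin, F, 9), (7, 6, hr, C, 9), (7, 6, hr, D, 9), (7, 6, law, C, 9), (8, 6, fin, F, 9), (8, 6, hr, C, 9), (8, 6, hr, D, 9), (8, 6, law, C, 9)}
Selection cid = hr ∧ grade = D: {(22, 4, hr, D, 5), (40, 2, hr, D, 33), (7, 6, hr, D, 9), (8, 6, hr, D, 9)}
π[sid, cid]: project onto (sid, cid) (1 duplicate(s) eliminated) → {(33, hr), (5, hr), (9, hr)}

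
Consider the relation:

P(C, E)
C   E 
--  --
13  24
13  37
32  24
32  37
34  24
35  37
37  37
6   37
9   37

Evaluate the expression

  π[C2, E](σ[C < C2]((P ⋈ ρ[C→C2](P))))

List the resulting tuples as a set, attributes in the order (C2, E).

ρ[C→C2]: schema becomes (C2, E); tuples unchanged.
Natural join on E: {(13, 24, 13), (13, 24, 32), (13, 24, 34), (13, 37, 13), (13, 37, 32), (13, 37, 35), (13, 37, 37), (13, 37, 6), (13, 37, 9), (32, 24, 13), (32, 24, 32), (32, 24, 34), (32, 37, 13), (32, 37, 32), (32, 37, 35), (32, 37, 37), (32, 37, 6), (32, 37, 9), (34, 24, 13), (34, 24, 32), (34, 24, 34), (35, 37, 13), (35, 37, 32), (35, 37, 35), (35, 37, 37), (35, 37, 6), (35, 37, 9), (37, 37, 13), (37, 37, 32), (37, 37, 35), (37, 37, 37), (37, 37, 6), (37, 37, 9), (6, 37, 13), (6, 37, 32), (6, 37, 35), (6, 37, 37), (6, 37, 6), (6, 37, 9), (9, 37, 13), (9, 37, 32), (9, 37, 35), (9, 37, 37), (9, 37, 6), (9, 37, 9)}
Apply σ_{C < C2}; surviving tuples: {(13, 24, 32), (13, 24, 34), (13, 37, 32), (13, 37, 35), (13, 37, 37), (32, 24, 34), (32, 37, 35), (32, 37, 37), (35, 37, 37), (6, 37, 13), (6, 37, 32), (6, 37, 35), (6, 37, 37), (6, 37, 9), (9, 37, 13), (9, 37, 32), (9, 37, 35), (9, 37, 37)}
Keep only column(s) C2, E (11 duplicate(s) eliminated): {(13, 37), (32, 24), (32, 37), (34, 24), (35, 37), (37, 37), (9, 37)}

{(13, 37), (32, 24), (32, 37), (34, 24), (35, 37), (37, 37), (9, 37)}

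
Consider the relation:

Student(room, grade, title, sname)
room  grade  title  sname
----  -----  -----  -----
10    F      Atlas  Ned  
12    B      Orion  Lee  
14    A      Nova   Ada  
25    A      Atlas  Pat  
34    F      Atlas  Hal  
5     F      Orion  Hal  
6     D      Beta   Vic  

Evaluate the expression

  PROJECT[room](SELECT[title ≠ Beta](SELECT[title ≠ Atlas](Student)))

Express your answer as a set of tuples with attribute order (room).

{12, 14, 5}

Apply σ_{title ≠ Atlas}; surviving tuples: {(12, B, Orion, Lee), (14, A, Nova, Ada), (5, F, Orion, Hal), (6, D, Beta, Vic)}
Apply σ_{title ≠ Beta}; surviving tuples: {(12, B, Orion, Lee), (14, A, Nova, Ada), (5, F, Orion, Hal)}
Keep only column(s) room: {12, 14, 5}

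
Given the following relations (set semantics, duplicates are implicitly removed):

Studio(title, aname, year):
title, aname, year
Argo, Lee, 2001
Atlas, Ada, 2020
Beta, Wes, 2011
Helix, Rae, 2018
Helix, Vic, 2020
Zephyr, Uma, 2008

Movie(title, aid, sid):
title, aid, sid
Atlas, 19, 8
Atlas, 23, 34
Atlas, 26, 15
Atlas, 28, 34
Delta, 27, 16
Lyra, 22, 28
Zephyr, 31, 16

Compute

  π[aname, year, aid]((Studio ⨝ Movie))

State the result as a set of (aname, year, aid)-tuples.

{(Ada, 2020, 19), (Ada, 2020, 23), (Ada, 2020, 26), (Ada, 2020, 28), (Uma, 2008, 31)}

Studio ⋈ Movie (natural join on title): {(Atlas, Ada, 2020, 19, 8), (Atlas, Ada, 2020, 23, 34), (Atlas, Ada, 2020, 26, 15), (Atlas, Ada, 2020, 28, 34), (Zephyr, Uma, 2008, 31, 16)}
Projecting to aname, year, aid: {(Ada, 2020, 19), (Ada, 2020, 23), (Ada, 2020, 26), (Ada, 2020, 28), (Uma, 2008, 31)}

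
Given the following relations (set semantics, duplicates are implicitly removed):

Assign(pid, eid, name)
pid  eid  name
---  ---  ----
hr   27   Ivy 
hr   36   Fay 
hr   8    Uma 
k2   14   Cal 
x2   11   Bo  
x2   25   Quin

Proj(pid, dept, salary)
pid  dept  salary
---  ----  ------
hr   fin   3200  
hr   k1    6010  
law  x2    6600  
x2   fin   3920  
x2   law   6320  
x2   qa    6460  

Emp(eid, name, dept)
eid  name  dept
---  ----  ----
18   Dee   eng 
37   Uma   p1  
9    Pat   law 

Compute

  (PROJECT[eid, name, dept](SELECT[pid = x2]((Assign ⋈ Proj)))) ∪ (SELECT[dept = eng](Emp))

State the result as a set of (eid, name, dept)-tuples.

{(11, Bo, fin), (11, Bo, law), (11, Bo, qa), (18, Dee, eng), (25, Quin, fin), (25, Quin, law), (25, Quin, qa)}

Joining Assign and Proj on pid yields {(hr, 27, Ivy, fin, 3200), (hr, 27, Ivy, k1, 6010), (hr, 36, Fay, fin, 3200), (hr, 36, Fay, k1, 6010), (hr, 8, Uma, fin, 3200), (hr, 8, Uma, k1, 6010), (x2, 11, Bo, fin, 3920), (x2, 11, Bo, law, 6320), (x2, 11, Bo, qa, 6460), (x2, 25, Quin, fin, 3920), (x2, 25, Quin, law, 6320), (x2, 25, Quin, qa, 6460)}.
Selection pid = x2: {(x2, 11, Bo, fin, 3920), (x2, 11, Bo, law, 6320), (x2, 11, Bo, qa, 6460), (x2, 25, Quin, fin, 3920), (x2, 25, Quin, law, 6320), (x2, 25, Quin, qa, 6460)}
π[eid, name, dept]: project onto (eid, name, dept) → {(11, Bo, fin), (11, Bo, law), (11, Bo, qa), (25, Quin, fin), (25, Quin, law), (25, Quin, qa)}
Selection dept = eng: {(18, Dee, eng)}
Set union of the two operands is {(11, Bo, fin), (11, Bo, law), (11, Bo, qa), (18, Dee, eng), (25, Quin, fin), (25, Quin, law), (25, Quin, qa)}.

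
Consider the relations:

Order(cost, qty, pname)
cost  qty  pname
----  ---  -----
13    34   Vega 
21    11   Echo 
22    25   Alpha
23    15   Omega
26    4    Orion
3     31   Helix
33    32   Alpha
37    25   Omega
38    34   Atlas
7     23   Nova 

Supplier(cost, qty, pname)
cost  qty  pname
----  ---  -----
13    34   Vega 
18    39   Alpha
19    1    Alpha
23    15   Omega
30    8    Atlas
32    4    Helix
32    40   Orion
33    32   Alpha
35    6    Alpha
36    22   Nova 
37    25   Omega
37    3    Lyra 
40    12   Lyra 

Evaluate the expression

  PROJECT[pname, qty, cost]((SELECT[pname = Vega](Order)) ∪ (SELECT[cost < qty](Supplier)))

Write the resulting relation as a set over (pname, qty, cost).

Selection pname = Vega: {(13, 34, Vega)}
Selection cost < qty: {(13, 34, Vega), (18, 39, Alpha), (32, 40, Orion)}
Union: {(13, 34, Vega)} with {(13, 34, Vega), (18, 39, Alpha), (32, 40, Orion)} → {(13, 34, Vega), (18, 39, Alpha), (32, 40, Orion)}
Keep only column(s) pname, qty, cost: {(Alpha, 39, 18), (Orion, 40, 32), (Vega, 34, 13)}

{(Alpha, 39, 18), (Orion, 40, 32), (Vega, 34, 13)}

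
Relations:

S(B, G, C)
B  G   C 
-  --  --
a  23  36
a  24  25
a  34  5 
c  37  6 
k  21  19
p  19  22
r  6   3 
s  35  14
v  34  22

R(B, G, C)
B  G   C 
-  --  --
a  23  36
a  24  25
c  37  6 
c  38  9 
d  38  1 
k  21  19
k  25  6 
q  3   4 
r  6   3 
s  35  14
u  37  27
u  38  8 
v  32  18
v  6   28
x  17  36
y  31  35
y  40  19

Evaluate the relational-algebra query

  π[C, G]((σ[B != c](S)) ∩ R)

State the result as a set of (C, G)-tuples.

{(14, 35), (19, 21), (25, 24), (3, 6), (36, 23)}

σ[B != c]: keep tuples satisfying B != c → {(a, 23, 36), (a, 24, 25), (a, 34, 5), (k, 21, 19), (p, 19, 22), (r, 6, 3), (s, 35, 14), (v, 34, 22)}
Taking the intersection: {(a, 23, 36), (a, 24, 25), (k, 21, 19), (r, 6, 3), (s, 35, 14)}
Keep only column(s) C, G: {(14, 35), (19, 21), (25, 24), (3, 6), (36, 23)}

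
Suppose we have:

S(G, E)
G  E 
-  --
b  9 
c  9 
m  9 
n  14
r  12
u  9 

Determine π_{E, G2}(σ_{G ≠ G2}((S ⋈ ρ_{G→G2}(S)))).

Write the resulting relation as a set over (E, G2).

{(9, b), (9, c), (9, m), (9, u)}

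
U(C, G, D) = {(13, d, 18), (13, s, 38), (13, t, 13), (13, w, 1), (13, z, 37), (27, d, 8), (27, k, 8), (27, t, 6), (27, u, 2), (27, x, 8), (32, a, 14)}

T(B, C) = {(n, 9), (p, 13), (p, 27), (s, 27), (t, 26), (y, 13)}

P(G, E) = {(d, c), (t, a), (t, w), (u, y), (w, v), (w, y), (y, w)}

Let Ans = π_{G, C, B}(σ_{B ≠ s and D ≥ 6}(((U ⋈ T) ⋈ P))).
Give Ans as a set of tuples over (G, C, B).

{(d, 13, p), (d, 13, y), (d, 27, p), (t, 13, p), (t, 13, y), (t, 27, p)}

U ⋈ T (natural join on C): {(13, d, 18, p), (13, d, 18, y), (13, s, 38, p), (13, s, 38, y), (13, t, 13, p), (13, t, 13, y), (13, w, 1, p), (13, w, 1, y), (13, z, 37, p), (13, z, 37, y), (27, d, 8, p), (27, d, 8, s), (27, k, 8, p), (27, k, 8, s), (27, t, 6, p), (27, t, 6, s), (27, u, 2, p), (27, u, 2, s), (27, x, 8, p), (27, x, 8, s)}
(U ⋈ T) ⋈ P (natural join on G): {(13, d, 18, p, c), (13, d, 18, y, c), (13, t, 13, p, a), (13, t, 13, p, w), (13, t, 13, y, a), (13, t, 13, y, w), (13, w, 1, p, v), (13, w, 1, p, y), (13, w, 1, y, v), (13, w, 1, y, y), (27, d, 8, p, c), (27, d, 8, s, c), (27, t, 6, p, a), (27, t, 6, p, w), (27, t, 6, s, a), (27, t, 6, s, w), (27, u, 2, p, y), (27, u, 2, s, y)}
Selection B ≠ s and D ≥ 6: {(13, d, 18, p, c), (13, d, 18, y, c), (13, t, 13, p, a), (13, t, 13, p, w), (13, t, 13, y, a), (13, t, 13, y, w), (27, d, 8, p, c), (27, t, 6, p, a), (27, t, 6, p, w)}
π[G, C, B]: project onto (G, C, B) (3 duplicate(s) eliminated) → {(d, 13, p), (d, 13, y), (d, 27, p), (t, 13, p), (t, 13, y), (t, 27, p)}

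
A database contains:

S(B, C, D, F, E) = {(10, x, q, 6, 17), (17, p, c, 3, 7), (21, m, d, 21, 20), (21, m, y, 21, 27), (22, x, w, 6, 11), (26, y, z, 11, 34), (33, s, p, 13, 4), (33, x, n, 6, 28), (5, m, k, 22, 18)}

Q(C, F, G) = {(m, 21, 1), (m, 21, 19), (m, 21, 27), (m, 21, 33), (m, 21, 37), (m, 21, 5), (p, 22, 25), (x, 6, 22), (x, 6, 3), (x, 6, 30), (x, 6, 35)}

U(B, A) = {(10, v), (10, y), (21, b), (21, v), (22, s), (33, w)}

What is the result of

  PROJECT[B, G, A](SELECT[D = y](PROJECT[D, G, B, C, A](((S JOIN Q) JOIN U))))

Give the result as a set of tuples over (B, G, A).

Natural join on C, F: {(10, x, q, 6, 17, 22), (10, x, q, 6, 17, 3), (10, x, q, 6, 17, 30), (10, x, q, 6, 17, 35), (21, m, d, 21, 20, 1), (21, m, d, 21, 20, 19), (21, m, d, 21, 20, 27), (21, m, d, 21, 20, 33), (21, m, d, 21, 20, 37), (21, m, d, 21, 20, 5), (21, m, y, 21, 27, 1), (21, m, y, 21, 27, 19), (21, m, y, 21, 27, 27), (21, m, y, 21, 27, 33), (21, m, y, 21, 27, 37), (21, m, y, 21, 27, 5), (22, x, w, 6, 11, 22), (22, x, w, 6, 11, 3), (22, x, w, 6, 11, 30), (22, x, w, 6, 11, 35), (33, x, n, 6, 28, 22), (33, x, n, 6, 28, 3), (33, x, n, 6, 28, 30), (33, x, n, 6, 28, 35)}
Natural join on B: {(10, x, q, 6, 17, 22, v), (10, x, q, 6, 17, 22, y), (10, x, q, 6, 17, 3, v), (10, x, q, 6, 17, 3, y), (10, x, q, 6, 17, 30, v), (10, x, q, 6, 17, 30, y), (10, x, q, 6, 17, 35, v), (10, x, q, 6, 17, 35, y), (21, m, d, 21, 20, 1, b), (21, m, d, 21, 20, 1, v), (21, m, d, 21, 20, 19, b), (21, m, d, 21, 20, 19, v), (21, m, d, 21, 20, 27, b), (21, m, d, 21, 20, 27, v), (21, m, d, 21, 20, 33, b), (21, m, d, 21, 20, 33, v), (21, m, d, 21, 20, 37, b), (21, m, d, 21, 20, 37, v), (21, m, d, 21, 20, 5, b), (21, m, d, 21, 20, 5, v), (21, m, y, 21, 27, 1, b), (21, m, y, 21, 27, 1, v), (21, m, y, 21, 27, 19, b), (21, m, y, 21, 27, 19, v), (21, m, y, 21, 27, 27, b), (21, m, y, 21, 27, 27, v), (21, m, y, 21, 27, 33, b), (21, m, y, 21, 27, 33, v), (21, m, y, 21, 27, 37, b), (21, m, y, 21, 27, 37, v), (21, m, y, 21, 27, 5, b), (21, m, y, 21, 27, 5, v), (22, x, w, 6, 11, 22, s), (22, x, w, 6, 11, 3, s), (22, x, w, 6, 11, 30, s), (22, x, w, 6, 11, 35, s), (33, x, n, 6, 28, 22, w), (33, x, n, 6, 28, 3, w), (33, x, n, 6, 28, 30, w), (33, x, n, 6, 28, 35, w)}
Projecting to D, G, B, C, A: {(d, 1, 21, m, b), (d, 1, 21, m, v), (d, 19, 21, m, b), (d, 19, 21, m, v), (d, 27, 21, m, b), (d, 27, 21, m, v), (d, 33, 21, m, b), (d, 33, 21, m, v), (d, 37, 21, m, b), (d, 37, 21, m, v), (d, 5, 21, m, b), (d, 5, 21, m, v), (n, 22, 33, x, w), (n, 3, 33, x, w), (n, 30, 33, x, w), (n, 35, 33, x, w), (q, 22, 10, x, v), (q, 22, 10, x, y), (q, 3, 10, x, v), (q, 3, 10, x, y), (q, 30, 10, x, v), (q, 30, 10, x, y), (q, 35, 10, x, v), (q, 35, 10, x, y), (w, 22, 22, x, s), (w, 3, 22, x, s), (w, 30, 22, x, s), (w, 35, 22, x, s), (y, 1, 21, m, b), (y, 1, 21, m, v), (y, 19, 21, m, b), (y, 19, 21, m, v), (y, 27, 21, m, b), (y, 27, 21, m, v), (y, 33, 21, m, b), (y, 33, 21, m, v), (y, 37, 21, m, b), (y, 37, 21, m, v), (y, 5, 21, m, b), (y, 5, 21, m, v)}
Selection D = y: {(y, 1, 21, m, b), (y, 1, 21, m, v), (y, 19, 21, m, b), (y, 19, 21, m, v), (y, 27, 21, m, b), (y, 27, 21, m, v), (y, 33, 21, m, b), (y, 33, 21, m, v), (y, 37, 21, m, b), (y, 37, 21, m, v), (y, 5, 21, m, b), (y, 5, 21, m, v)}
Projecting to B, G, A: {(21, 1, b), (21, 1, v), (21, 19, b), (21, 19, v), (21, 27, b), (21, 27, v), (21, 33, b), (21, 33, v), (21, 37, b), (21, 37, v), (21, 5, b), (21, 5, v)}

{(21, 1, b), (21, 1, v), (21, 19, b), (21, 19, v), (21, 27, b), (21, 27, v), (21, 33, b), (21, 33, v), (21, 37, b), (21, 37, v), (21, 5, b), (21, 5, v)}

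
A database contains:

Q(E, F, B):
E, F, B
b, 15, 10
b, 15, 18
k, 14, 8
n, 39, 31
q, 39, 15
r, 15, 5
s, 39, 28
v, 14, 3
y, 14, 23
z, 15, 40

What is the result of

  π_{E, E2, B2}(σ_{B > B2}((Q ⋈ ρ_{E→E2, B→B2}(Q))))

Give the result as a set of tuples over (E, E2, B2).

{(b, b, 10), (b, r, 5), (k, v, 3), (n, q, 15), (n, s, 28), (s, q, 15), (y, k, 8), (y, v, 3), (z, b, 10), (z, b, 18), (z, r, 5)}

ρ[E→E2, B→B2]: schema becomes (E2, F, B2); tuples unchanged.
Q ⋈ ρ_{E→E2, B→B2}(Q) (natural join on F): {(b, 15, 10, b, 10), (b, 15, 10, b, 18), (b, 15, 10, r, 5), (b, 15, 10, z, 40), (b, 15, 18, b, 10), (b, 15, 18, b, 18), (b, 15, 18, r, 5), (b, 15, 18, z, 40), (k, 14, 8, k, 8), (k, 14, 8, v, 3), (k, 14, 8, y, 23), (n, 39, 31, n, 31), (n, 39, 31, q, 15), (n, 39, 31, s, 28), (q, 39, 15, n, 31), (q, 39, 15, q, 15), (q, 39, 15, s, 28), (r, 15, 5, b, 10), (r, 15, 5, b, 18), (r, 15, 5, r, 5), (r, 15, 5, z, 40), (s, 39, 28, n, 31), (s, 39, 28, q, 15), (s, 39, 28, s, 28), (v, 14, 3, k, 8), (v, 14, 3, v, 3), (v, 14, 3, y, 23), (y, 14, 23, k, 8), (y, 14, 23, v, 3), (y, 14, 23, y, 23), (z, 15, 40, b, 10), (z, 15, 40, b, 18), (z, 15, 40, r, 5), (z, 15, 40, z, 40)}
Selection B > B2: {(b, 15, 10, r, 5), (b, 15, 18, b, 10), (b, 15, 18, r, 5), (k, 14, 8, v, 3), (n, 39, 31, q, 15), (n, 39, 31, s, 28), (s, 39, 28, q, 15), (y, 14, 23, k, 8), (y, 14, 23, v, 3), (z, 15, 40, b, 10), (z, 15, 40, b, 18), (z, 15, 40, r, 5)}
π[E, E2, B2]: project onto (E, E2, B2) (1 duplicate(s) eliminated) → {(b, b, 10), (b, r, 5), (k, v, 3), (n, q, 15), (n, s, 28), (s, q, 15), (y, k, 8), (y, v, 3), (z, b, 10), (z, b, 18), (z, r, 5)}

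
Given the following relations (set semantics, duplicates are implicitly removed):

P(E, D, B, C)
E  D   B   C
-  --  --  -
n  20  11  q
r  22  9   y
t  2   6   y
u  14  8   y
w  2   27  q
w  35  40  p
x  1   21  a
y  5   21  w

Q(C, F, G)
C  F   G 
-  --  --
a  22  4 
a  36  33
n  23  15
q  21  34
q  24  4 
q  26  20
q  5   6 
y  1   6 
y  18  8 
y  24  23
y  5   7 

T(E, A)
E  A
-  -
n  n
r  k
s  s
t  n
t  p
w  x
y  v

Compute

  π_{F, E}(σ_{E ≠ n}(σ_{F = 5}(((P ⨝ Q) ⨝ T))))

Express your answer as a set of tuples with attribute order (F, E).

{(5, r), (5, t), (5, w)}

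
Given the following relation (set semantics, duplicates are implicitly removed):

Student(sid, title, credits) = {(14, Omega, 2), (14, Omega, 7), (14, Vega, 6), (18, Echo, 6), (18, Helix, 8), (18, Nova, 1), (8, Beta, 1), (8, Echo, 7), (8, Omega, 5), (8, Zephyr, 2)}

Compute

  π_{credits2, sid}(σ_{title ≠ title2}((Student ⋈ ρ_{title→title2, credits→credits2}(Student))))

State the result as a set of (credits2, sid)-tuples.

{(1, 18), (1, 8), (2, 14), (2, 8), (5, 8), (6, 14), (6, 18), (7, 14), (7, 8), (8, 18)}

ρ[title→title2, credits→credits2]: schema becomes (sid, title2, credits2); tuples unchanged.
Natural join on sid: {(14, Omega, 2, Omega, 2), (14, Omega, 2, Omega, 7), (14, Omega, 2, Vega, 6), (14, Omega, 7, Omega, 2), (14, Omega, 7, Omega, 7), (14, Omega, 7, Vega, 6), (14, Vega, 6, Omega, 2), (14, Vega, 6, Omega, 7), (14, Vega, 6, Vega, 6), (18, Echo, 6, Echo, 6), (18, Echo, 6, Helix, 8), (18, Echo, 6, Nova, 1), (18, Helix, 8, Echo, 6), (18, Helix, 8, Helix, 8), (18, Helix, 8, Nova, 1), (18, Nova, 1, Echo, 6), (18, Nova, 1, Helix, 8), (18, Nova, 1, Nova, 1), (8, Beta, 1, Beta, 1), (8, Beta, 1, Echo, 7), (8, Beta, 1, Omega, 5), (8, Beta, 1, Zephyr, 2), (8, Echo, 7, Beta, 1), (8, Echo, 7, Echo, 7), (8, Echo, 7, Omega, 5), (8, Echo, 7, Zephyr, 2), (8, Omega, 5, Beta, 1), (8, Omega, 5, Echo, 7), (8, Omega, 5, Omega, 5), (8, Omega, 5, Zephyr, 2), (8, Zephyr, 2, Beta, 1), (8, Zephyr, 2, Echo, 7), (8, Zephyr, 2, Omega, 5), (8, Zephyr, 2, Zephyr, 2)}
Selection title ≠ title2: {(14, Omega, 2, Vega, 6), (14, Omega, 7, Vega, 6), (14, Vega, 6, Omega, 2), (14, Vega, 6, Omega, 7), (18, Echo, 6, Helix, 8), (18, Echo, 6, Nova, 1), (18, Helix, 8, Echo, 6), (18, Helix, 8, Nova, 1), (18, Nova, 1, Echo, 6), (18, Nova, 1, Helix, 8), (8, Beta, 1, Echo, 7), (8, Beta, 1, Omega, 5), (8, Beta, 1, Zephyr, 2), (8, Echo, 7, Beta, 1), (8, Echo, 7, Omega, 5), (8, Echo, 7, Zephyr, 2), (8, Omega, 5, Beta, 1), (8, Omega, 5, Echo, 7), (8, Omega, 5, Zephyr, 2), (8, Zephyr, 2, Beta, 1), (8, Zephyr, 2, Echo, 7), (8, Zephyr, 2, Omega, 5)}
Keep only column(s) credits2, sid (12 duplicate(s) eliminated): {(1, 18), (1, 8), (2, 14), (2, 8), (5, 8), (6, 14), (6, 18), (7, 14), (7, 8), (8, 18)}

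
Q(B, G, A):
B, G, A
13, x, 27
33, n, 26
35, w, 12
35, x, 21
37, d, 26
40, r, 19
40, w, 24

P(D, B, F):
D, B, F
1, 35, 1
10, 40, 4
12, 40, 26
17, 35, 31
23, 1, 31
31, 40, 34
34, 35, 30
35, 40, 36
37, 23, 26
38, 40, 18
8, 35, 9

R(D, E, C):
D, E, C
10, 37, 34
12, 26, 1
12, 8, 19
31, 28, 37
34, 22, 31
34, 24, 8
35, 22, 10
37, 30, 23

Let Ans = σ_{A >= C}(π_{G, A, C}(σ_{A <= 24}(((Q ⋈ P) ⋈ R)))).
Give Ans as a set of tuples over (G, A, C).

Natural join on B: {(35, w, 12, 1, 1), (35, w, 12, 17, 31), (35, w, 12, 34, 30), (35, w, 12, 8, 9), (35, x, 21, 1, 1), (35, x, 21, 17, 31), (35, x, 21, 34, 30), (35, x, 21, 8, 9), (40, r, 19, 10, 4), (40, r, 19, 12, 26), (40, r, 19, 31, 34), (40, r, 19, 35, 36), (40, r, 19, 38, 18), (40, w, 24, 10, 4), (40, w, 24, 12, 26), (40, w, 24, 31, 34), (40, w, 24, 35, 36), (40, w, 24, 38, 18)}
Natural join on D: {(35, w, 12, 34, 30, 22, 31), (35, w, 12, 34, 30, 24, 8), (35, x, 21, 34, 30, 22, 31), (35, x, 21, 34, 30, 24, 8), (40, r, 19, 10, 4, 37, 34), (40, r, 19, 12, 26, 26, 1), (40, r, 19, 12, 26, 8, 19), (40, r, 19, 31, 34, 28, 37), (40, r, 19, 35, 36, 22, 10), (40, w, 24, 10, 4, 37, 34), (40, w, 24, 12, 26, 26, 1), (40, w, 24, 12, 26, 8, 19), (40, w, 24, 31, 34, 28, 37), (40, w, 24, 35, 36, 22, 10)}
Selection A <= 24: {(35, w, 12, 34, 30, 22, 31), (35, w, 12, 34, 30, 24, 8), (35, x, 21, 34, 30, 22, 31), (35, x, 21, 34, 30, 24, 8), (40, r, 19, 10, 4, 37, 34), (40, r, 19, 12, 26, 26, 1), (40, r, 19, 12, 26, 8, 19), (40, r, 19, 31, 34, 28, 37), (40, r, 19, 35, 36, 22, 10), (40, w, 24, 10, 4, 37, 34), (40, w, 24, 12, 26, 26, 1), (40, w, 24, 12, 26, 8, 19), (40, w, 24, 31, 34, 28, 37), (40, w, 24, 35, 36, 22, 10)}
π[G, A, C]: project onto (G, A, C) → {(r, 19, 1), (r, 19, 10), (r, 19, 19), (r, 19, 34), (r, 19, 37), (w, 12, 31), (w, 12, 8), (w, 24, 1), (w, 24, 10), (w, 24, 19), (w, 24, 34), (w, 24, 37), (x, 21, 31), (x, 21, 8)}
Selection A >= C: {(r, 19, 1), (r, 19, 10), (r, 19, 19), (w, 12, 8), (w, 24, 1), (w, 24, 10), (w, 24, 19), (x, 21, 8)}

{(r, 19, 1), (r, 19, 10), (r, 19, 19), (w, 12, 8), (w, 24, 1), (w, 24, 10), (w, 24, 19), (x, 21, 8)}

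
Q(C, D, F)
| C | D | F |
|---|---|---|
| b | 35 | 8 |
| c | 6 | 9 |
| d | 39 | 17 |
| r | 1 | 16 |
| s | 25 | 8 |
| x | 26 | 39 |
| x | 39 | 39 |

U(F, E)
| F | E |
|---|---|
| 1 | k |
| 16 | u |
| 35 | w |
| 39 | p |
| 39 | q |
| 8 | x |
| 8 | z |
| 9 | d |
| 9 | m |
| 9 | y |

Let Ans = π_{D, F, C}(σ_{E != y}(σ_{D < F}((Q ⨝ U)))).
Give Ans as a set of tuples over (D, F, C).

Natural join on F: {(b, 35, 8, x), (b, 35, 8, z), (c, 6, 9, d), (c, 6, 9, m), (c, 6, 9, y), (r, 1, 16, u), (s, 25, 8, x), (s, 25, 8, z), (x, 26, 39, p), (x, 26, 39, q), (x, 39, 39, p), (x, 39, 39, q)}
Apply σ_{D < F}; surviving tuples: {(c, 6, 9, d), (c, 6, 9, m), (c, 6, 9, y), (r, 1, 16, u), (x, 26, 39, p), (x, 26, 39, q)}
Apply σ_{E != y}; surviving tuples: {(c, 6, 9, d), (c, 6, 9, m), (r, 1, 16, u), (x, 26, 39, p), (x, 26, 39, q)}
π[D, F, C]: project onto (D, F, C) (2 duplicate(s) eliminated) → {(1, 16, r), (26, 39, x), (6, 9, c)}

{(1, 16, r), (26, 39, x), (6, 9, c)}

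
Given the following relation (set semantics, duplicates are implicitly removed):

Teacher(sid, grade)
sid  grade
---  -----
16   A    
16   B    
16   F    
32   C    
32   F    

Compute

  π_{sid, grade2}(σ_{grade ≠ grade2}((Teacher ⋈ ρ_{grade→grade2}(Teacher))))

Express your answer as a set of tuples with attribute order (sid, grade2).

{(16, A), (16, B), (16, F), (32, C), (32, F)}

ρ[grade→grade2]: schema becomes (sid, grade2); tuples unchanged.
Natural join on sid: {(16, A, A), (16, A, B), (16, A, F), (16, B, A), (16, B, B), (16, B, F), (16, F, A), (16, F, B), (16, F, F), (32, C, C), (32, C, F), (32, F, C), (32, F, F)}
Apply σ_{grade ≠ grade2}; surviving tuples: {(16, A, B), (16, A, F), (16, B, A), (16, B, F), (16, F, A), (16, F, B), (32, C, F), (32, F, C)}
Keep only column(s) sid, grade2 (3 duplicate(s) eliminated): {(16, A), (16, B), (16, F), (32, C), (32, F)}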